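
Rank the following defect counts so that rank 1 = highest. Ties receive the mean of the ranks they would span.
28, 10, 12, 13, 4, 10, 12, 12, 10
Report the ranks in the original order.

Sorted (descending): 28, 13, 12, 12, 12, 10, 10, 10, 4
The 3 values of 12 occupy positions 3–5 → average rank 4.
The 3 values of 10 occupy positions 6–8 → average rank 7.

1, 7, 4, 2, 9, 7, 4, 4, 7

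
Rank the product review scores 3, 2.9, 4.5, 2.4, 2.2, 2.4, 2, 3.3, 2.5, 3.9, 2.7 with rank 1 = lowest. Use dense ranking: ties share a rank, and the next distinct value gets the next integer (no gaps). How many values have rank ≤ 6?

Sorted (ascending): 2, 2.2, 2.4, 2.4, 2.5, 2.7, 2.9, 3, 3.3, 3.9, 4.5
The 2 values of 2.4 share dense rank 3.
Remaining distinct values take the next consecutive integers.
Ranks ≤ 6: {1, 2, 3, 3, 4, 5, 6} → 7 values.

7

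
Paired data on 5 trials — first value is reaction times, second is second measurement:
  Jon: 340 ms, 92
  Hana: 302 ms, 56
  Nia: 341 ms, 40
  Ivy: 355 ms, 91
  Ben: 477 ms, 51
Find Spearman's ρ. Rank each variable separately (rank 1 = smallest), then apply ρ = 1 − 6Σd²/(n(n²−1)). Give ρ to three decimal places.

Ranks of variable 1: 2, 1, 3, 4, 5
Ranks of variable 2: 5, 3, 1, 4, 2
d = r₁ − r₂: -3, -2, 2, 0, 3
d²: 9, 4, 4, 0, 9; Σd² = 26
ρ = 1 − 6·26/(5·24) = 1 − 156/120 = -0.300

-0.300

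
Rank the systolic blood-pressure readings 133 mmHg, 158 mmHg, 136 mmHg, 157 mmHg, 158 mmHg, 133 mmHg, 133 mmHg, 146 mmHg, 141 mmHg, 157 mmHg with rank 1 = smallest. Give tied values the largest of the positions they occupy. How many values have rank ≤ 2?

Sorted (ascending): 133, 133, 133, 136, 141, 146, 157, 157, 158, 158
The 3 values of 133 occupy positions 1–3 → each gets rank 3.
The 2 values of 157 occupy positions 7–8 → each gets rank 8.
The 2 values of 158 occupy positions 9–10 → each gets rank 10.
Ranks ≤ 2: {} → 0 values.

0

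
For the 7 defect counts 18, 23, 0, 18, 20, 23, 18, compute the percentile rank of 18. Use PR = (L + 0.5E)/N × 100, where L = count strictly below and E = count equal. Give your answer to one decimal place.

35.7

N = 7.
Strictly below 18: 1. Equal to 18: 3.
PR = (1 + 0.5·3)/7 × 100 = 35.7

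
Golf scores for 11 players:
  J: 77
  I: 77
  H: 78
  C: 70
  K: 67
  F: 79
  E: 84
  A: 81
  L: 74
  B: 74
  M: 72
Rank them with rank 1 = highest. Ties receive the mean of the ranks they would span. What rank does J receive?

5.5

Sorted (descending): 84, 81, 79, 78, 77, 77, 74, 74, 72, 70, 67
The 2 values of 77 occupy positions 5–6 → average rank (5+6)/2 = 5.5.
The 2 values of 74 occupy positions 7–8 → average rank (7+8)/2 = 7.5.
J has value 77 → rank 5.5.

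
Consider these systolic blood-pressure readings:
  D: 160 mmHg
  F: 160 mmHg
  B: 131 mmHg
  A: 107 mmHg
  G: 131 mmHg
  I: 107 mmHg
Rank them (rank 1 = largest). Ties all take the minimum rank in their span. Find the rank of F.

Sorted (descending): 160, 160, 131, 131, 107, 107
The 2 values of 160 occupy positions 1–2 → each gets rank 1.
The 2 values of 131 occupy positions 3–4 → each gets rank 3.
The 2 values of 107 occupy positions 5–6 → each gets rank 5.
F has value 160 mmHg → rank 1.

1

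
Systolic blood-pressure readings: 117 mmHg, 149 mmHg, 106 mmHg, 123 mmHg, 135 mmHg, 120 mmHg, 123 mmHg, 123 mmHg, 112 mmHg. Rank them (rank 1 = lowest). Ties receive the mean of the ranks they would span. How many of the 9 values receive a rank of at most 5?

Sorted (ascending): 106, 112, 117, 120, 123, 123, 123, 135, 149
The 3 values of 123 occupy positions 5–7 → average rank 6.
Ranks ≤ 5: {1, 2, 3, 4} → 4 values.

4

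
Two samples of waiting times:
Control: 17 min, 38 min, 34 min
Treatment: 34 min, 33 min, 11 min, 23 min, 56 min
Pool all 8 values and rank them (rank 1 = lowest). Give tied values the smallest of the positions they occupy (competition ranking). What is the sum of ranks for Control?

14

Sorted (ascending): 11, 17, 23, 33, 34, 34, 38, 56
The 2 values of 34 occupy positions 5–6 → each gets rank 5.
Control values → pooled ranks: 17→2, 38→7, 34→5
Rank sum = 2 + 7 + 5 = 14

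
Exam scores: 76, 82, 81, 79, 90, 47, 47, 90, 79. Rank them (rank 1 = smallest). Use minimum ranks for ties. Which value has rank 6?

Sorted (ascending): 47, 47, 76, 79, 79, 81, 82, 90, 90
The 2 values of 47 occupy positions 1–2 → each gets rank 1.
The 2 values of 79 occupy positions 4–5 → each gets rank 4.
The 2 values of 90 occupy positions 8–9 → each gets rank 8.
Rank 6 → value 81.

81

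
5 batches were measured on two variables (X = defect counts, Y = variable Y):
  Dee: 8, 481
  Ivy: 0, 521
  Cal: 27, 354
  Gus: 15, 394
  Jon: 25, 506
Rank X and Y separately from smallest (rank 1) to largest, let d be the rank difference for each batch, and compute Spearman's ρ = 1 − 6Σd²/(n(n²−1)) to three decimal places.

Ranks of variable 1: 2, 1, 5, 3, 4
Ranks of variable 2: 3, 5, 1, 2, 4
d = r₁ − r₂: -1, -4, 4, 1, 0
d²: 1, 16, 16, 1, 0; Σd² = 34
ρ = 1 − 6·34/(5·24) = 1 − 204/120 = -0.700

-0.700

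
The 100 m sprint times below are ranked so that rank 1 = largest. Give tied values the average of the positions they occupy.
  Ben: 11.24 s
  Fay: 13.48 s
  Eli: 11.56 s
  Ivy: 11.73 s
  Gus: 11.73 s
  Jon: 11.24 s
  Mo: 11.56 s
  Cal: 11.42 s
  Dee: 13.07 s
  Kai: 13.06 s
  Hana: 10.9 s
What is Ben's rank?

Sorted (descending): 13.48, 13.07, 13.06, 11.73, 11.73, 11.56, 11.56, 11.42, 11.24, 11.24, 10.9
The 2 values of 11.73 occupy positions 4–5 → average rank (4+5)/2 = 4.5.
The 2 values of 11.56 occupy positions 6–7 → average rank (6+7)/2 = 6.5.
The 2 values of 11.24 occupy positions 9–10 → average rank (9+10)/2 = 9.5.
Ben has value 11.24 s → rank 9.5.

9.5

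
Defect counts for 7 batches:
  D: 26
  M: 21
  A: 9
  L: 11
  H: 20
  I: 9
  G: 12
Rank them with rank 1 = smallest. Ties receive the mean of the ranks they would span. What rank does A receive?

1.5

Sorted (ascending): 9, 9, 11, 12, 20, 21, 26
The 2 values of 9 occupy positions 1–2 → average rank (1+2)/2 = 1.5.
A has value 9 → rank 1.5.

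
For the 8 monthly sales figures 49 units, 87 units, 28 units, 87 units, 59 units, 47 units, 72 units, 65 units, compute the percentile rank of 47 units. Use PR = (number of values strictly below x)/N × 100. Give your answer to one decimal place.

12.5

N = 8.
Strictly below 47: 1. Equal to 47: 1.
PR = 1/8 × 100 = 12.5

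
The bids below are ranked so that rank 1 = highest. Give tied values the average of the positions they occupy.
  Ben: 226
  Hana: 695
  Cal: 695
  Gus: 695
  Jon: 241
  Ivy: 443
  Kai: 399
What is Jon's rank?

6

Sorted (descending): 695, 695, 695, 443, 399, 241, 226
The 3 values of 695 occupy positions 1–3 → average rank 2.
Jon has value 241 → rank 6.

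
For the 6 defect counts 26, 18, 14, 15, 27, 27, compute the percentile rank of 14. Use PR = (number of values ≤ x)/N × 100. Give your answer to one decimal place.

16.7

N = 6.
Strictly below 14: 0. Equal to 14: 1.
PR = 1/6 × 100 = 16.7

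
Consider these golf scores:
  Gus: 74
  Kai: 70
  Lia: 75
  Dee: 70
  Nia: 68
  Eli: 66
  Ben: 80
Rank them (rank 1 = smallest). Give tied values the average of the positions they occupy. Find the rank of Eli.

Sorted (ascending): 66, 68, 70, 70, 74, 75, 80
The 2 values of 70 occupy positions 3–4 → average rank (3+4)/2 = 3.5.
Eli has value 66 → rank 1.

1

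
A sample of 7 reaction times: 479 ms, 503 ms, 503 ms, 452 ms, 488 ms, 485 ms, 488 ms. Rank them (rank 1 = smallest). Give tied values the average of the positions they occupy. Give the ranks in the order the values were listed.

Sorted (ascending): 452, 479, 485, 488, 488, 503, 503
The 2 values of 488 occupy positions 4–5 → average rank (4+5)/2 = 4.5.
The 2 values of 503 occupy positions 6–7 → average rank (6+7)/2 = 6.5.

2, 6.5, 6.5, 1, 4.5, 3, 4.5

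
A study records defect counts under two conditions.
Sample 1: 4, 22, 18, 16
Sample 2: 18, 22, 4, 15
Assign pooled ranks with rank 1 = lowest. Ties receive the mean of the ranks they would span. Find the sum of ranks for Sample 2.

17.5

Sorted (ascending): 4, 4, 15, 16, 18, 18, 22, 22
The 2 values of 4 occupy positions 1–2 → average rank (1+2)/2 = 1.5.
The 2 values of 18 occupy positions 5–6 → average rank (5+6)/2 = 5.5.
The 2 values of 22 occupy positions 7–8 → average rank (7+8)/2 = 7.5.
Sample 2 values → pooled ranks: 18→5.5, 22→7.5, 4→1.5, 15→3
Rank sum = 5.5 + 7.5 + 1.5 + 3 = 17.5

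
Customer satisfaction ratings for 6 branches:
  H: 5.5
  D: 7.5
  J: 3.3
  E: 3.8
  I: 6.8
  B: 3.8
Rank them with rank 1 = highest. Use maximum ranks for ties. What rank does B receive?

5

Sorted (descending): 7.5, 6.8, 5.5, 3.8, 3.8, 3.3
The 2 values of 3.8 occupy positions 4–5 → each gets rank 5.
B has value 3.8 → rank 5.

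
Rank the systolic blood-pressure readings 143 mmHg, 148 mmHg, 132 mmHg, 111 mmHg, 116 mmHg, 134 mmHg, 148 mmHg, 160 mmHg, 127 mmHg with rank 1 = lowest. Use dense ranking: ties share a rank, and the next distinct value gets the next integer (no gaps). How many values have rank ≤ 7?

8

Sorted (ascending): 111, 116, 127, 132, 134, 143, 148, 148, 160
The 2 values of 148 share dense rank 7.
Remaining distinct values take the next consecutive integers.
Ranks ≤ 7: {1, 2, 3, 4, 5, 6, 7, 7} → 8 values.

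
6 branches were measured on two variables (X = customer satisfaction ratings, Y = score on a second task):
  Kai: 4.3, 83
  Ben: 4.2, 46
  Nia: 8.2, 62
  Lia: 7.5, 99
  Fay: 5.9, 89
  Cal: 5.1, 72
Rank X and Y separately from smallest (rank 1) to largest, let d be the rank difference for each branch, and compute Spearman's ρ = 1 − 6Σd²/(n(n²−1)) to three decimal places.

Ranks of variable 1: 2, 1, 6, 5, 4, 3
Ranks of variable 2: 4, 1, 2, 6, 5, 3
d = r₁ − r₂: -2, 0, 4, -1, -1, 0
d²: 4, 0, 16, 1, 1, 0; Σd² = 22
ρ = 1 − 6·22/(6·35) = 1 − 132/210 = 0.371

0.371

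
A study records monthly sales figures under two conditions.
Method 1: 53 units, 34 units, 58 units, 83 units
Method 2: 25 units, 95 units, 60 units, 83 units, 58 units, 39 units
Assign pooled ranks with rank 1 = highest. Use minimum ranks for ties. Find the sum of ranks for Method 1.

Sorted (descending): 95, 83, 83, 60, 58, 58, 53, 39, 34, 25
The 2 values of 83 occupy positions 2–3 → each gets rank 2.
The 2 values of 58 occupy positions 5–6 → each gets rank 5.
Method 1 values → pooled ranks: 53→7, 34→9, 58→5, 83→2
Rank sum = 7 + 9 + 5 + 2 = 23

23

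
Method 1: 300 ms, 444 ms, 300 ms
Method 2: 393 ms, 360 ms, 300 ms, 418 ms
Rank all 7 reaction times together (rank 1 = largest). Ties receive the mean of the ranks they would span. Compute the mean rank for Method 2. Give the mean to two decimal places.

3.75

Sorted (descending): 444, 418, 393, 360, 300, 300, 300
The 3 values of 300 occupy positions 5–7 → average rank 6.
Method 2 values → pooled ranks: 393→3, 360→4, 300→6, 418→2
Mean rank = (3 + 4 + 6 + 2) / 4 = 3.75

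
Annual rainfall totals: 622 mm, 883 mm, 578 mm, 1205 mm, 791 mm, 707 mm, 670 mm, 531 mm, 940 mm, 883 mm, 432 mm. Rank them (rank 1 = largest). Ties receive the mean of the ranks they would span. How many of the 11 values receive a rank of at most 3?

Sorted (descending): 1205, 940, 883, 883, 791, 707, 670, 622, 578, 531, 432
The 2 values of 883 occupy positions 3–4 → average rank (3+4)/2 = 3.5.
Ranks ≤ 3: {1, 2} → 2 values.

2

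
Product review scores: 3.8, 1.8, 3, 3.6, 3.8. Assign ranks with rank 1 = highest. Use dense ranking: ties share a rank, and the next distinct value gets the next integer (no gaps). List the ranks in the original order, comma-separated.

1, 4, 3, 2, 1

Sorted (descending): 3.8, 3.8, 3.6, 3, 1.8
The 2 values of 3.8 share dense rank 1.
Remaining distinct values take the next consecutive integers.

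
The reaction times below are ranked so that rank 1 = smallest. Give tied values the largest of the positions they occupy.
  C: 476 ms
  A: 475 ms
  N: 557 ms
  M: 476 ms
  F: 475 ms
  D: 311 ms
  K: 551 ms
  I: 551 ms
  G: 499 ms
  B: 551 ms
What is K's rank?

9

Sorted (ascending): 311, 475, 475, 476, 476, 499, 551, 551, 551, 557
The 2 values of 475 occupy positions 2–3 → each gets rank 3.
The 2 values of 476 occupy positions 4–5 → each gets rank 5.
The 3 values of 551 occupy positions 7–9 → each gets rank 9.
K has value 551 ms → rank 9.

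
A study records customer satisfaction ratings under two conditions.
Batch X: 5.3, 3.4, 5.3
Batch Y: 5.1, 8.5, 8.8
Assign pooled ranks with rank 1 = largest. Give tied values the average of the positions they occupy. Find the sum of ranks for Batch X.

Sorted (descending): 8.8, 8.5, 5.3, 5.3, 5.1, 3.4
The 2 values of 5.3 occupy positions 3–4 → average rank (3+4)/2 = 3.5.
Batch X values → pooled ranks: 5.3→3.5, 3.4→6, 5.3→3.5
Rank sum = 3.5 + 6 + 3.5 = 13

13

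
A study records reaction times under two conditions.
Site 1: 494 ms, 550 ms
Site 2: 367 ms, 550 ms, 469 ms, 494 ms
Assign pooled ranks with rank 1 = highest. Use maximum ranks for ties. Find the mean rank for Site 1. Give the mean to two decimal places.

3.00

Sorted (descending): 550, 550, 494, 494, 469, 367
The 2 values of 550 occupy positions 1–2 → each gets rank 2.
The 2 values of 494 occupy positions 3–4 → each gets rank 4.
Site 1 values → pooled ranks: 494→4, 550→2
Mean rank = (4 + 2) / 2 = 3.00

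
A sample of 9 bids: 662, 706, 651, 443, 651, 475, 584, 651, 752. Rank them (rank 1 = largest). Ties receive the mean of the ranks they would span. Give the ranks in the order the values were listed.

3, 2, 5, 9, 5, 8, 7, 5, 1

Sorted (descending): 752, 706, 662, 651, 651, 651, 584, 475, 443
The 3 values of 651 occupy positions 4–6 → average rank 5.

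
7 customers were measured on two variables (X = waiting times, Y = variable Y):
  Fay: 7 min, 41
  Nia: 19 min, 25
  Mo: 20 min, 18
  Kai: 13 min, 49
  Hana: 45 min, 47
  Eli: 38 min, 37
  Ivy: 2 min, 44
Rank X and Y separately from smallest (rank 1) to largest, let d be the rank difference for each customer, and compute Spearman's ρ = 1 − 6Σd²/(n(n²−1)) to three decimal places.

Ranks of variable 1: 2, 4, 5, 3, 7, 6, 1
Ranks of variable 2: 4, 2, 1, 7, 6, 3, 5
d = r₁ − r₂: -2, 2, 4, -4, 1, 3, -4
d²: 4, 4, 16, 16, 1, 9, 16; Σd² = 66
ρ = 1 − 6·66/(7·48) = 1 − 396/336 = -0.179

-0.179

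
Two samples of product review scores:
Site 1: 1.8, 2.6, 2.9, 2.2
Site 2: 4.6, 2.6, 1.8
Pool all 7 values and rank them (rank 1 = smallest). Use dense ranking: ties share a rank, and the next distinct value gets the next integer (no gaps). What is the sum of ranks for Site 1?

Sorted (ascending): 1.8, 1.8, 2.2, 2.6, 2.6, 2.9, 4.6
The 2 values of 1.8 share dense rank 1.
The 2 values of 2.6 share dense rank 3.
Remaining distinct values take the next consecutive integers.
Site 1 values → pooled ranks: 1.8→1, 2.6→3, 2.9→4, 2.2→2
Rank sum = 1 + 3 + 4 + 2 = 10

10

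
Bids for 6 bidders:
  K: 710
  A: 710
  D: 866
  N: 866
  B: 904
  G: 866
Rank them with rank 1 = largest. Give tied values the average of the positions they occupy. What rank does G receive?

3

Sorted (descending): 904, 866, 866, 866, 710, 710
The 3 values of 866 occupy positions 2–4 → average rank 3.
The 2 values of 710 occupy positions 5–6 → average rank (5+6)/2 = 5.5.
G has value 866 → rank 3.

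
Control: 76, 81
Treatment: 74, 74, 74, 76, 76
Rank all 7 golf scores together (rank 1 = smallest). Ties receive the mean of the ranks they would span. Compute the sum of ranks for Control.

Sorted (ascending): 74, 74, 74, 76, 76, 76, 81
The 3 values of 74 occupy positions 1–3 → average rank 2.
The 3 values of 76 occupy positions 4–6 → average rank 5.
Control values → pooled ranks: 76→5, 81→7
Rank sum = 5 + 7 = 12

12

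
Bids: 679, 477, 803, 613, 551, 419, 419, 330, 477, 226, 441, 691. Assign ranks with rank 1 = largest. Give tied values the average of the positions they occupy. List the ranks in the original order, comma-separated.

3, 6.5, 1, 4, 5, 9.5, 9.5, 11, 6.5, 12, 8, 2

Sorted (descending): 803, 691, 679, 613, 551, 477, 477, 441, 419, 419, 330, 226
The 2 values of 477 occupy positions 6–7 → average rank (6+7)/2 = 6.5.
The 2 values of 419 occupy positions 9–10 → average rank (9+10)/2 = 9.5.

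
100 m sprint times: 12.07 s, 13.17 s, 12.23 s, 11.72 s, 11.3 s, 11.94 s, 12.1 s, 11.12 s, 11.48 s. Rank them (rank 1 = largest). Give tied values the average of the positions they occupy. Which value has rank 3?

Sorted (descending): 13.17, 12.23, 12.1, 12.07, 11.94, 11.72, 11.48, 11.3, 11.12
No ties — each value takes its position as its rank.
Rank 3 → value 12.1.

12.1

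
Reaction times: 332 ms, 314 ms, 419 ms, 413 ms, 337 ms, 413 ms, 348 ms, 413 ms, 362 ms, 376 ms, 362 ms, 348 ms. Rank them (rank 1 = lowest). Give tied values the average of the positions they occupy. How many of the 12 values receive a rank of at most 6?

5

Sorted (ascending): 314, 332, 337, 348, 348, 362, 362, 376, 413, 413, 413, 419
The 2 values of 348 occupy positions 4–5 → average rank (4+5)/2 = 4.5.
The 2 values of 362 occupy positions 6–7 → average rank (6+7)/2 = 6.5.
The 3 values of 413 occupy positions 9–11 → average rank 10.
Ranks ≤ 6: {1, 2, 3, 4.5, 4.5} → 5 values.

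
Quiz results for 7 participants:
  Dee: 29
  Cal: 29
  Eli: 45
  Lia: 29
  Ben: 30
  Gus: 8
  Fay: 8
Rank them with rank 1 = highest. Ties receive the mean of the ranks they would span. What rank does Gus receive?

Sorted (descending): 45, 30, 29, 29, 29, 8, 8
The 3 values of 29 occupy positions 3–5 → average rank 4.
The 2 values of 8 occupy positions 6–7 → average rank (6+7)/2 = 6.5.
Gus has value 8 → rank 6.5.

6.5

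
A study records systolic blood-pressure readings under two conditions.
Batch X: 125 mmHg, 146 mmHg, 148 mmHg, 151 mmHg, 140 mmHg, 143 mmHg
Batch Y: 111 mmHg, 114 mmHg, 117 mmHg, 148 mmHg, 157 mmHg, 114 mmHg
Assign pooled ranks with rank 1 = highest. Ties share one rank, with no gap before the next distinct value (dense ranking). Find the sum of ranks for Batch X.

27

Sorted (descending): 157, 151, 148, 148, 146, 143, 140, 125, 117, 114, 114, 111
The 2 values of 148 share dense rank 3.
The 2 values of 114 share dense rank 9.
Remaining distinct values take the next consecutive integers.
Batch X values → pooled ranks: 125→7, 146→4, 148→3, 151→2, 140→6, 143→5
Rank sum = 7 + 4 + 3 + 2 + 6 + 5 = 27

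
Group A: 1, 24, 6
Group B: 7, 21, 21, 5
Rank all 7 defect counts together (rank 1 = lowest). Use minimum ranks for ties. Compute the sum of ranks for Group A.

11

Sorted (ascending): 1, 5, 6, 7, 21, 21, 24
The 2 values of 21 occupy positions 5–6 → each gets rank 5.
Group A values → pooled ranks: 1→1, 24→7, 6→3
Rank sum = 1 + 7 + 3 = 11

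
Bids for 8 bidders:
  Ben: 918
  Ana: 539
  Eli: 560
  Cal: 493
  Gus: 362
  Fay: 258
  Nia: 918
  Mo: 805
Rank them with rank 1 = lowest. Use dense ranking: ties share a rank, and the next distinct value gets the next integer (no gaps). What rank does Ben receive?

7

Sorted (ascending): 258, 362, 493, 539, 560, 805, 918, 918
The 2 values of 918 share dense rank 7.
Remaining distinct values take the next consecutive integers.
Ben has value 918 → rank 7.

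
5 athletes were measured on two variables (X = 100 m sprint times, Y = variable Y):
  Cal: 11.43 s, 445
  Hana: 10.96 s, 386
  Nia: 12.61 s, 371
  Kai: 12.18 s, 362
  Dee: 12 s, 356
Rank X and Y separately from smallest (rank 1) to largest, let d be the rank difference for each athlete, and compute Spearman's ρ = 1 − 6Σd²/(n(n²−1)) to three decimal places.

-0.500

Ranks of variable 1: 2, 1, 5, 4, 3
Ranks of variable 2: 5, 4, 3, 2, 1
d = r₁ − r₂: -3, -3, 2, 2, 2
d²: 9, 9, 4, 4, 4; Σd² = 30
ρ = 1 − 6·30/(5·24) = 1 − 180/120 = -0.500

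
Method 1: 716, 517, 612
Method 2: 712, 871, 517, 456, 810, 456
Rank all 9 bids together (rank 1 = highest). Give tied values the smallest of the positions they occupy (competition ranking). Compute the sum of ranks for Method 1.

Sorted (descending): 871, 810, 716, 712, 612, 517, 517, 456, 456
The 2 values of 517 occupy positions 6–7 → each gets rank 6.
The 2 values of 456 occupy positions 8–9 → each gets rank 8.
Method 1 values → pooled ranks: 716→3, 517→6, 612→5
Rank sum = 3 + 6 + 5 = 14

14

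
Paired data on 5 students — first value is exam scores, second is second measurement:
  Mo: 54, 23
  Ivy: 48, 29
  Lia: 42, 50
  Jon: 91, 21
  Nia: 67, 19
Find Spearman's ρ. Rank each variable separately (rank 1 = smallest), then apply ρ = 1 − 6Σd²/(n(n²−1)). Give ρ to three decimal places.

Ranks of variable 1: 3, 2, 1, 5, 4
Ranks of variable 2: 3, 4, 5, 2, 1
d = r₁ − r₂: 0, -2, -4, 3, 3
d²: 0, 4, 16, 9, 9; Σd² = 38
ρ = 1 − 6·38/(5·24) = 1 − 228/120 = -0.900

-0.900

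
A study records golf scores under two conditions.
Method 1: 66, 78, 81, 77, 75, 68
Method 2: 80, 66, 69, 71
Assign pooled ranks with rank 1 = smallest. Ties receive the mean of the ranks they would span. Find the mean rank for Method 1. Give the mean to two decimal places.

Sorted (ascending): 66, 66, 68, 69, 71, 75, 77, 78, 80, 81
The 2 values of 66 occupy positions 1–2 → average rank (1+2)/2 = 1.5.
Method 1 values → pooled ranks: 66→1.5, 78→8, 81→10, 77→7, 75→6, 68→3
Mean rank = (1.5 + 8 + 10 + 7 + 6 + 3) / 6 = 5.92

5.92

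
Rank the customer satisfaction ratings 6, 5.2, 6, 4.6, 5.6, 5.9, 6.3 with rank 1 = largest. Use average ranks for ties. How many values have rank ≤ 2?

1

Sorted (descending): 6.3, 6, 6, 5.9, 5.6, 5.2, 4.6
The 2 values of 6 occupy positions 2–3 → average rank (2+3)/2 = 2.5.
Ranks ≤ 2: {1} → 1 value.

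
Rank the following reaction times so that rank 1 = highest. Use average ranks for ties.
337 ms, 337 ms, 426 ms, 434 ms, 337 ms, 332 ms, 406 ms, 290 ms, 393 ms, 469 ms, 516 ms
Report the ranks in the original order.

Sorted (descending): 516, 469, 434, 426, 406, 393, 337, 337, 337, 332, 290
The 3 values of 337 occupy positions 7–9 → average rank 8.

8, 8, 4, 3, 8, 10, 5, 11, 6, 2, 1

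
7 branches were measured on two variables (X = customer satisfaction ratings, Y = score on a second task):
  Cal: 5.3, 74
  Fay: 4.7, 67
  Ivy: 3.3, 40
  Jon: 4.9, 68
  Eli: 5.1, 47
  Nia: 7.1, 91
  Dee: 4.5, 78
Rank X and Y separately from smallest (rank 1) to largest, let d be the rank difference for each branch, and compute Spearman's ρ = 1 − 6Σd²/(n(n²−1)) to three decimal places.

0.536

Ranks of variable 1: 6, 3, 1, 4, 5, 7, 2
Ranks of variable 2: 5, 3, 1, 4, 2, 7, 6
d = r₁ − r₂: 1, 0, 0, 0, 3, 0, -4
d²: 1, 0, 0, 0, 9, 0, 16; Σd² = 26
ρ = 1 − 6·26/(7·48) = 1 − 156/336 = 0.536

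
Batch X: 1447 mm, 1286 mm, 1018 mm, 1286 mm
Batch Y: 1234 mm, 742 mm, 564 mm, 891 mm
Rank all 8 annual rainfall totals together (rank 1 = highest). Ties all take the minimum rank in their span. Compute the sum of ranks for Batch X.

Sorted (descending): 1447, 1286, 1286, 1234, 1018, 891, 742, 564
The 2 values of 1286 occupy positions 2–3 → each gets rank 2.
Batch X values → pooled ranks: 1447→1, 1286→2, 1018→5, 1286→2
Rank sum = 1 + 2 + 5 + 2 = 10

10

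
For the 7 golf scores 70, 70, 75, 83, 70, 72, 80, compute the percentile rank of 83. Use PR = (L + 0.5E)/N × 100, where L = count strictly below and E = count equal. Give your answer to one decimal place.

92.9

N = 7.
Strictly below 83: 6. Equal to 83: 1.
PR = (6 + 0.5·1)/7 × 100 = 92.9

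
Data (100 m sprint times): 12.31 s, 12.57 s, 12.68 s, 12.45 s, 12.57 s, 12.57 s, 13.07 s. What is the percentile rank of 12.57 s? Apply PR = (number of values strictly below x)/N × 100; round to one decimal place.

N = 7.
Strictly below 12.57: 2. Equal to 12.57: 3.
PR = 2/7 × 100 = 28.6

28.6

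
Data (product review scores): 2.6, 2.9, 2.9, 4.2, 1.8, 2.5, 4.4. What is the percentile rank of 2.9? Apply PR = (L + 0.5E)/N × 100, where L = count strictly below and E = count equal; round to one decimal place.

N = 7.
Strictly below 2.9: 3. Equal to 2.9: 2.
PR = (3 + 0.5·2)/7 × 100 = 57.1

57.1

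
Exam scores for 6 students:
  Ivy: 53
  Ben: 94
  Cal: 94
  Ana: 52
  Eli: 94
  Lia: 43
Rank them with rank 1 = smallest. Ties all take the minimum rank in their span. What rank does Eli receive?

4

Sorted (ascending): 43, 52, 53, 94, 94, 94
The 3 values of 94 occupy positions 4–6 → each gets rank 4.
Eli has value 94 → rank 4.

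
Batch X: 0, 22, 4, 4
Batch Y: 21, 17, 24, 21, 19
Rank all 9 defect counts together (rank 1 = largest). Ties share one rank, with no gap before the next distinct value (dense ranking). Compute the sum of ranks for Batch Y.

16

Sorted (descending): 24, 22, 21, 21, 19, 17, 4, 4, 0
The 2 values of 21 share dense rank 3.
The 2 values of 4 share dense rank 6.
Remaining distinct values take the next consecutive integers.
Batch Y values → pooled ranks: 21→3, 17→5, 24→1, 21→3, 19→4
Rank sum = 3 + 5 + 1 + 3 + 4 = 16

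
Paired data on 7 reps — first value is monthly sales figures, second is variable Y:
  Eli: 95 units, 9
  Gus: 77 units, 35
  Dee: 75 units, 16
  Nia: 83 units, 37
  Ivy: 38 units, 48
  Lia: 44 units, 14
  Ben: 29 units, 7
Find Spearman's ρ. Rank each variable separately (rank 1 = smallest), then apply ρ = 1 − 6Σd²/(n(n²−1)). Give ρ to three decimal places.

0.107

Ranks of variable 1: 7, 5, 4, 6, 2, 3, 1
Ranks of variable 2: 2, 5, 4, 6, 7, 3, 1
d = r₁ − r₂: 5, 0, 0, 0, -5, 0, 0
d²: 25, 0, 0, 0, 25, 0, 0; Σd² = 50
ρ = 1 − 6·50/(7·48) = 1 − 300/336 = 0.107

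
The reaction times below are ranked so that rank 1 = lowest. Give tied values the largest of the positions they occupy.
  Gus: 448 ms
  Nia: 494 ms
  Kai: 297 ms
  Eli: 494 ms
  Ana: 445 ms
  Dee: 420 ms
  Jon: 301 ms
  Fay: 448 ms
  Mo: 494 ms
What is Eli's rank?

Sorted (ascending): 297, 301, 420, 445, 448, 448, 494, 494, 494
The 2 values of 448 occupy positions 5–6 → each gets rank 6.
The 3 values of 494 occupy positions 7–9 → each gets rank 9.
Eli has value 494 ms → rank 9.

9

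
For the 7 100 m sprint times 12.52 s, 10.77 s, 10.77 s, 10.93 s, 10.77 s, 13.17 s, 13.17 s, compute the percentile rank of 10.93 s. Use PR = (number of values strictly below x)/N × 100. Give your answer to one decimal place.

N = 7.
Strictly below 10.93: 3. Equal to 10.93: 1.
PR = 3/7 × 100 = 42.9

42.9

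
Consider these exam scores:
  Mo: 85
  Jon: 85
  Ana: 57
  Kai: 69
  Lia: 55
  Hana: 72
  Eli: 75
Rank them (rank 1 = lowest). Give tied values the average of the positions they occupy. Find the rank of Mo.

6.5

Sorted (ascending): 55, 57, 69, 72, 75, 85, 85
The 2 values of 85 occupy positions 6–7 → average rank (6+7)/2 = 6.5.
Mo has value 85 → rank 6.5.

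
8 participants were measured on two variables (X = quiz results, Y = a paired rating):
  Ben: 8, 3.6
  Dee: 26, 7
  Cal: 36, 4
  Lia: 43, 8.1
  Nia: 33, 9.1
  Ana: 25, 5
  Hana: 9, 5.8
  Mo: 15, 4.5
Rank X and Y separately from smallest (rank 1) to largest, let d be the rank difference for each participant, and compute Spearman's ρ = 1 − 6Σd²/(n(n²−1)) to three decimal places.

Ranks of variable 1: 1, 5, 7, 8, 6, 4, 2, 3
Ranks of variable 2: 1, 6, 2, 7, 8, 4, 5, 3
d = r₁ − r₂: 0, -1, 5, 1, -2, 0, -3, 0
d²: 0, 1, 25, 1, 4, 0, 9, 0; Σd² = 40
ρ = 1 − 6·40/(8·63) = 1 − 240/504 = 0.524

0.524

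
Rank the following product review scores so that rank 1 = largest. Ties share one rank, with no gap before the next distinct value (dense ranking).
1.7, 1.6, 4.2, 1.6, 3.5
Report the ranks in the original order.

3, 4, 1, 4, 2

Sorted (descending): 4.2, 3.5, 1.7, 1.6, 1.6
The 2 values of 1.6 share dense rank 4.
Remaining distinct values take the next consecutive integers.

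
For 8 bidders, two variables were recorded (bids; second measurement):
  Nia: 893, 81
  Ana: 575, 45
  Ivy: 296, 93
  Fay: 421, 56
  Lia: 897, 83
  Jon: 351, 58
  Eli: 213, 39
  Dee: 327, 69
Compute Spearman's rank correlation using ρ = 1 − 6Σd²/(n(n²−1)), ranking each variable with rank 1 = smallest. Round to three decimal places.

0.262

Ranks of variable 1: 7, 6, 2, 5, 8, 4, 1, 3
Ranks of variable 2: 6, 2, 8, 3, 7, 4, 1, 5
d = r₁ − r₂: 1, 4, -6, 2, 1, 0, 0, -2
d²: 1, 16, 36, 4, 1, 0, 0, 4; Σd² = 62
ρ = 1 − 6·62/(8·63) = 1 − 372/504 = 0.262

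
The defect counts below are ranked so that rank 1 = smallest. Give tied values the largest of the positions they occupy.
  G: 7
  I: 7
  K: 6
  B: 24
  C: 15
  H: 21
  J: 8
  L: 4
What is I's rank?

4

Sorted (ascending): 4, 6, 7, 7, 8, 15, 21, 24
The 2 values of 7 occupy positions 3–4 → each gets rank 4.
I has value 7 → rank 4.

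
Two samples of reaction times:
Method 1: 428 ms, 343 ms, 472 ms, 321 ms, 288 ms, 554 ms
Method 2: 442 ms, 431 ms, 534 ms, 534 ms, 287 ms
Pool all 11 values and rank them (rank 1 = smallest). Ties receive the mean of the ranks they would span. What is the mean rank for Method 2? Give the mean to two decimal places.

Sorted (ascending): 287, 288, 321, 343, 428, 431, 442, 472, 534, 534, 554
The 2 values of 534 occupy positions 9–10 → average rank (9+10)/2 = 9.5.
Method 2 values → pooled ranks: 442→7, 431→6, 534→9.5, 534→9.5, 287→1
Mean rank = (7 + 6 + 9.5 + 9.5 + 1) / 5 = 6.60

6.60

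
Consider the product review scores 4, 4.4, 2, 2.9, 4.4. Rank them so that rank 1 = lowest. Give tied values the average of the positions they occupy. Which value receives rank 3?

Sorted (ascending): 2, 2.9, 4, 4.4, 4.4
The 2 values of 4.4 occupy positions 4–5 → average rank (4+5)/2 = 4.5.
Rank 3 → value 4.

4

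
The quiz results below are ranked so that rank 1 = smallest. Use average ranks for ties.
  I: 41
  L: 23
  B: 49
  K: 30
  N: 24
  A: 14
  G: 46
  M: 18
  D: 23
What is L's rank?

3.5

Sorted (ascending): 14, 18, 23, 23, 24, 30, 41, 46, 49
The 2 values of 23 occupy positions 3–4 → average rank (3+4)/2 = 3.5.
L has value 23 → rank 3.5.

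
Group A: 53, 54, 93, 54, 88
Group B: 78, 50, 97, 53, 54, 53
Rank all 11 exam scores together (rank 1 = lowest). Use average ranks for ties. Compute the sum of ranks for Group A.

Sorted (ascending): 50, 53, 53, 53, 54, 54, 54, 78, 88, 93, 97
The 3 values of 53 occupy positions 2–4 → average rank 3.
The 3 values of 54 occupy positions 5–7 → average rank 6.
Group A values → pooled ranks: 53→3, 54→6, 93→10, 54→6, 88→9
Rank sum = 3 + 6 + 10 + 6 + 9 = 34

34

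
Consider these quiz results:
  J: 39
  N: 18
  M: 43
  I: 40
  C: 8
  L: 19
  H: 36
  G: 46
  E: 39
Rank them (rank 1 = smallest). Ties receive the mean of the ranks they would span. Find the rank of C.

1

Sorted (ascending): 8, 18, 19, 36, 39, 39, 40, 43, 46
The 2 values of 39 occupy positions 5–6 → average rank (5+6)/2 = 5.5.
C has value 8 → rank 1.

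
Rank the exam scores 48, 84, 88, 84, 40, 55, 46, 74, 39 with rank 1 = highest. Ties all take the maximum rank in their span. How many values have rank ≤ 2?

Sorted (descending): 88, 84, 84, 74, 55, 48, 46, 40, 39
The 2 values of 84 occupy positions 2–3 → each gets rank 3.
Ranks ≤ 2: {1} → 1 value.

1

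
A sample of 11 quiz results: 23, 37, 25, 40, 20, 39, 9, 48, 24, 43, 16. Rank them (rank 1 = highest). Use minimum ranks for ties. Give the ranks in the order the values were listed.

8, 5, 6, 3, 9, 4, 11, 1, 7, 2, 10

Sorted (descending): 48, 43, 40, 39, 37, 25, 24, 23, 20, 16, 9
No ties — each value takes its position as its rank.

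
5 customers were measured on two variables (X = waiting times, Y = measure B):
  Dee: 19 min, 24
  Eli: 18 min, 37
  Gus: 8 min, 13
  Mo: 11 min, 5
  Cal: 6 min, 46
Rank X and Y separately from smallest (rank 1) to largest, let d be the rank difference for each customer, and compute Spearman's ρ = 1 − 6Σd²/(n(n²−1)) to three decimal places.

-0.200

Ranks of variable 1: 5, 4, 2, 3, 1
Ranks of variable 2: 3, 4, 2, 1, 5
d = r₁ − r₂: 2, 0, 0, 2, -4
d²: 4, 0, 0, 4, 16; Σd² = 24
ρ = 1 − 6·24/(5·24) = 1 − 144/120 = -0.200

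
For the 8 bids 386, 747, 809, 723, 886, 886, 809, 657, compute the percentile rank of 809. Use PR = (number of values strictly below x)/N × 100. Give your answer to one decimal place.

N = 8.
Strictly below 809: 4. Equal to 809: 2.
PR = 4/8 × 100 = 50.0

50.0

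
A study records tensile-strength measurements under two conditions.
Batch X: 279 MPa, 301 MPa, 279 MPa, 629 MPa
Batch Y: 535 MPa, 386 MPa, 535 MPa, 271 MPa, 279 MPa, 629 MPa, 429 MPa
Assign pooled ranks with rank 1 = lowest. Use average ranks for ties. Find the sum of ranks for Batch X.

21.5

Sorted (ascending): 271, 279, 279, 279, 301, 386, 429, 535, 535, 629, 629
The 3 values of 279 occupy positions 2–4 → average rank 3.
The 2 values of 535 occupy positions 8–9 → average rank (8+9)/2 = 8.5.
The 2 values of 629 occupy positions 10–11 → average rank (10+11)/2 = 10.5.
Batch X values → pooled ranks: 279→3, 301→5, 279→3, 629→10.5
Rank sum = 3 + 5 + 3 + 10.5 = 21.5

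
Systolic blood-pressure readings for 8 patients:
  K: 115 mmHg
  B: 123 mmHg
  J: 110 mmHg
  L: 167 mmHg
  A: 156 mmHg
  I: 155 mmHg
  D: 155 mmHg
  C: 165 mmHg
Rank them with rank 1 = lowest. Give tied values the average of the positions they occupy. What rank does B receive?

3

Sorted (ascending): 110, 115, 123, 155, 155, 156, 165, 167
The 2 values of 155 occupy positions 4–5 → average rank (4+5)/2 = 4.5.
B has value 123 mmHg → rank 3.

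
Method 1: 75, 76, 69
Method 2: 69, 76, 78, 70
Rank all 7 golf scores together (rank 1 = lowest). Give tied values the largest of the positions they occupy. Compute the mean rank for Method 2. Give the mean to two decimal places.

Sorted (ascending): 69, 69, 70, 75, 76, 76, 78
The 2 values of 69 occupy positions 1–2 → each gets rank 2.
The 2 values of 76 occupy positions 5–6 → each gets rank 6.
Method 2 values → pooled ranks: 69→2, 76→6, 78→7, 70→3
Mean rank = (2 + 6 + 7 + 3) / 4 = 4.50

4.50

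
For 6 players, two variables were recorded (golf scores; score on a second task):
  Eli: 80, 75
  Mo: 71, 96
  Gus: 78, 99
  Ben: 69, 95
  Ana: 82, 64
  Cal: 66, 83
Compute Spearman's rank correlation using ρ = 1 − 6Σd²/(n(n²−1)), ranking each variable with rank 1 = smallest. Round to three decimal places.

-0.429

Ranks of variable 1: 5, 3, 4, 2, 6, 1
Ranks of variable 2: 2, 5, 6, 4, 1, 3
d = r₁ − r₂: 3, -2, -2, -2, 5, -2
d²: 9, 4, 4, 4, 25, 4; Σd² = 50
ρ = 1 − 6·50/(6·35) = 1 − 300/210 = -0.429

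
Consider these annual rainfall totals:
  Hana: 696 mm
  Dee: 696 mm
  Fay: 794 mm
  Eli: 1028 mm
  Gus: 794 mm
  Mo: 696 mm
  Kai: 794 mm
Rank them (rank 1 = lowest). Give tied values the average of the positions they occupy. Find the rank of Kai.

Sorted (ascending): 696, 696, 696, 794, 794, 794, 1028
The 3 values of 696 occupy positions 1–3 → average rank 2.
The 3 values of 794 occupy positions 4–6 → average rank 5.
Kai has value 794 mm → rank 5.

5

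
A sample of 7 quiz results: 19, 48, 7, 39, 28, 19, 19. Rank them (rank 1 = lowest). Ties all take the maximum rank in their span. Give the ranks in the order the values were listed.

Sorted (ascending): 7, 19, 19, 19, 28, 39, 48
The 3 values of 19 occupy positions 2–4 → each gets rank 4.

4, 7, 1, 6, 5, 4, 4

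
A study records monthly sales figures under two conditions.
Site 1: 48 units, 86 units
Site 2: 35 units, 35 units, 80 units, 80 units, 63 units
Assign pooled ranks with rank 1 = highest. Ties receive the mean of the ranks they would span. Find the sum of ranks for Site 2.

Sorted (descending): 86, 80, 80, 63, 48, 35, 35
The 2 values of 80 occupy positions 2–3 → average rank (2+3)/2 = 2.5.
The 2 values of 35 occupy positions 6–7 → average rank (6+7)/2 = 6.5.
Site 2 values → pooled ranks: 35→6.5, 35→6.5, 80→2.5, 80→2.5, 63→4
Rank sum = 6.5 + 6.5 + 2.5 + 2.5 + 4 = 22

22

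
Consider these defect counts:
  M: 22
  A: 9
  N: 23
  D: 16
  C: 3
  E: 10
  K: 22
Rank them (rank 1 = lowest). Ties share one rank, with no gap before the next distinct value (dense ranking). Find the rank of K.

5

Sorted (ascending): 3, 9, 10, 16, 22, 22, 23
The 2 values of 22 share dense rank 5.
Remaining distinct values take the next consecutive integers.
K has value 22 → rank 5.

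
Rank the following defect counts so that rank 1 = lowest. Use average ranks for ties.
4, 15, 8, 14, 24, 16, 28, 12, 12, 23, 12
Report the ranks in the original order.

1, 7, 2, 6, 10, 8, 11, 4, 4, 9, 4

Sorted (ascending): 4, 8, 12, 12, 12, 14, 15, 16, 23, 24, 28
The 3 values of 12 occupy positions 3–5 → average rank 4.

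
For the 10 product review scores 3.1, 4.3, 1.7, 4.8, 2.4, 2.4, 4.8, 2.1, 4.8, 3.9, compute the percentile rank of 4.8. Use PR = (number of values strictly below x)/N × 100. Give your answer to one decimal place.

N = 10.
Strictly below 4.8: 7. Equal to 4.8: 3.
PR = 7/10 × 100 = 70.0

70.0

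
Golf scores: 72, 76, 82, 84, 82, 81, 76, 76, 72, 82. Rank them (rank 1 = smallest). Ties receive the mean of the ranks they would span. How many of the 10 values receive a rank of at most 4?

5

Sorted (ascending): 72, 72, 76, 76, 76, 81, 82, 82, 82, 84
The 2 values of 72 occupy positions 1–2 → average rank (1+2)/2 = 1.5.
The 3 values of 76 occupy positions 3–5 → average rank 4.
The 3 values of 82 occupy positions 7–9 → average rank 8.
Ranks ≤ 4: {1.5, 1.5, 4, 4, 4} → 5 values.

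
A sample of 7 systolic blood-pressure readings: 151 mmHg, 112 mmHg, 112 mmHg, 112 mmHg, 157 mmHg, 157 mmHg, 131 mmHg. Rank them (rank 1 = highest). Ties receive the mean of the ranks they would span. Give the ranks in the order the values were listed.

3, 6, 6, 6, 1.5, 1.5, 4

Sorted (descending): 157, 157, 151, 131, 112, 112, 112
The 2 values of 157 occupy positions 1–2 → average rank (1+2)/2 = 1.5.
The 3 values of 112 occupy positions 5–7 → average rank 6.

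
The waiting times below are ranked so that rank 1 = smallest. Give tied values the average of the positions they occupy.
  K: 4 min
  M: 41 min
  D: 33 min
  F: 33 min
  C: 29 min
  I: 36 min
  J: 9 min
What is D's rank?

Sorted (ascending): 4, 9, 29, 33, 33, 36, 41
The 2 values of 33 occupy positions 4–5 → average rank (4+5)/2 = 4.5.
D has value 33 min → rank 4.5.

4.5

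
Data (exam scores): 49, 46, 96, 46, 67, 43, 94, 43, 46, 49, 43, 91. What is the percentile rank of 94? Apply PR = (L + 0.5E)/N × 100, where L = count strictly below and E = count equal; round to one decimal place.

N = 12.
Strictly below 94: 10. Equal to 94: 1.
PR = (10 + 0.5·1)/12 × 100 = 87.5

87.5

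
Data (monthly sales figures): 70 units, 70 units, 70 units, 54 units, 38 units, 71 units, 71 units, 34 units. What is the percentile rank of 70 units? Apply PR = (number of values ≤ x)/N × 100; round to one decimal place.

N = 8.
Strictly below 70: 3. Equal to 70: 3.
PR = 6/8 × 100 = 75.0

75.0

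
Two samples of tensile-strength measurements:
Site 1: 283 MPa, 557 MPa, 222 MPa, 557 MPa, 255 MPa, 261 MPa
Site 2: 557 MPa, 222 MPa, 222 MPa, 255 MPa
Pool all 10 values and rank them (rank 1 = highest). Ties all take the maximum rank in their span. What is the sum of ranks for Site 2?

30

Sorted (descending): 557, 557, 557, 283, 261, 255, 255, 222, 222, 222
The 3 values of 557 occupy positions 1–3 → each gets rank 3.
The 2 values of 255 occupy positions 6–7 → each gets rank 7.
The 3 values of 222 occupy positions 8–10 → each gets rank 10.
Site 2 values → pooled ranks: 557→3, 222→10, 222→10, 255→7
Rank sum = 3 + 10 + 10 + 7 = 30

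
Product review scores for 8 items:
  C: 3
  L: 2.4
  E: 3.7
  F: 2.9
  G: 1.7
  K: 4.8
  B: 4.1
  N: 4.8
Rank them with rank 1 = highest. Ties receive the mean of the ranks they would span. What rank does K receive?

Sorted (descending): 4.8, 4.8, 4.1, 3.7, 3, 2.9, 2.4, 1.7
The 2 values of 4.8 occupy positions 1–2 → average rank (1+2)/2 = 1.5.
K has value 4.8 → rank 1.5.

1.5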